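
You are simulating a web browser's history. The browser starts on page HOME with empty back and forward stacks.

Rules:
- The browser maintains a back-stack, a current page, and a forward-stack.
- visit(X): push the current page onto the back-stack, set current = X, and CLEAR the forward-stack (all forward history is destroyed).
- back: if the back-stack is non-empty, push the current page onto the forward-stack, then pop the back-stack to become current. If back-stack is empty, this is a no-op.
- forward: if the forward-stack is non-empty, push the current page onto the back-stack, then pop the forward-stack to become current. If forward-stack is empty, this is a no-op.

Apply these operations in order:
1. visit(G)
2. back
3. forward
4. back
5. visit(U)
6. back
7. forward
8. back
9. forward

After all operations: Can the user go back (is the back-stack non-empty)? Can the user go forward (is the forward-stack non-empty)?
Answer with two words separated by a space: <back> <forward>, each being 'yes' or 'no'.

After 1 (visit(G)): cur=G back=1 fwd=0
After 2 (back): cur=HOME back=0 fwd=1
After 3 (forward): cur=G back=1 fwd=0
After 4 (back): cur=HOME back=0 fwd=1
After 5 (visit(U)): cur=U back=1 fwd=0
After 6 (back): cur=HOME back=0 fwd=1
After 7 (forward): cur=U back=1 fwd=0
After 8 (back): cur=HOME back=0 fwd=1
After 9 (forward): cur=U back=1 fwd=0

Answer: yes no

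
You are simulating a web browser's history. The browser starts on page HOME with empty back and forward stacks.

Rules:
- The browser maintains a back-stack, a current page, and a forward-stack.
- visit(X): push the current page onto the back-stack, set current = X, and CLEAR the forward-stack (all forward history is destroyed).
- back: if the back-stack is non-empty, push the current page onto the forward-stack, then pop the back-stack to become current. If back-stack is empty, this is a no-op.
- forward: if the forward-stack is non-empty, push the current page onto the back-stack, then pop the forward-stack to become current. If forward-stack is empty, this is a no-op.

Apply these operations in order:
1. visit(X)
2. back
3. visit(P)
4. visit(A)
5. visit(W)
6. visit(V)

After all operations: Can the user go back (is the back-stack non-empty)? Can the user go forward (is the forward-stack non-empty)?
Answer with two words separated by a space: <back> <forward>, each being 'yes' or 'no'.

Answer: yes no

Derivation:
After 1 (visit(X)): cur=X back=1 fwd=0
After 2 (back): cur=HOME back=0 fwd=1
After 3 (visit(P)): cur=P back=1 fwd=0
After 4 (visit(A)): cur=A back=2 fwd=0
After 5 (visit(W)): cur=W back=3 fwd=0
After 6 (visit(V)): cur=V back=4 fwd=0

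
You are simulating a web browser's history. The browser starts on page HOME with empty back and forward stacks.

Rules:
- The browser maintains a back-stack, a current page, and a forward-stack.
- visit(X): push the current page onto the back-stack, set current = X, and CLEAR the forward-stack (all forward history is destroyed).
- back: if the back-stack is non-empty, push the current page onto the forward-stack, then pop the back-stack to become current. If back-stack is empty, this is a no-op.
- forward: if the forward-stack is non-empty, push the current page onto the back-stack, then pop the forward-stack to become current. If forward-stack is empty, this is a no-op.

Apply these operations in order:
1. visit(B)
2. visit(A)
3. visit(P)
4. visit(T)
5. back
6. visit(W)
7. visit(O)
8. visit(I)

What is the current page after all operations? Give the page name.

After 1 (visit(B)): cur=B back=1 fwd=0
After 2 (visit(A)): cur=A back=2 fwd=0
After 3 (visit(P)): cur=P back=3 fwd=0
After 4 (visit(T)): cur=T back=4 fwd=0
After 5 (back): cur=P back=3 fwd=1
After 6 (visit(W)): cur=W back=4 fwd=0
After 7 (visit(O)): cur=O back=5 fwd=0
After 8 (visit(I)): cur=I back=6 fwd=0

Answer: I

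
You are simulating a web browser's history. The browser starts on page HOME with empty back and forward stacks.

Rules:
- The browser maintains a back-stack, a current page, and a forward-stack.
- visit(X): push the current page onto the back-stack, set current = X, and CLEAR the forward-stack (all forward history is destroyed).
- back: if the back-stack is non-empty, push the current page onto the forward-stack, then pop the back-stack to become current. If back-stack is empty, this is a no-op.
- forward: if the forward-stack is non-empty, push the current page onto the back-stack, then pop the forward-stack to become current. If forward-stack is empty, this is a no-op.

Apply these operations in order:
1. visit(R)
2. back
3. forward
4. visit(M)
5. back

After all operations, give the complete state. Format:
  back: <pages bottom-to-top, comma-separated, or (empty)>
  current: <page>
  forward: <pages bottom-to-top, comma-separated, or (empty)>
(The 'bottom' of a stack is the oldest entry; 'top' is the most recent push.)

After 1 (visit(R)): cur=R back=1 fwd=0
After 2 (back): cur=HOME back=0 fwd=1
After 3 (forward): cur=R back=1 fwd=0
After 4 (visit(M)): cur=M back=2 fwd=0
After 5 (back): cur=R back=1 fwd=1

Answer: back: HOME
current: R
forward: M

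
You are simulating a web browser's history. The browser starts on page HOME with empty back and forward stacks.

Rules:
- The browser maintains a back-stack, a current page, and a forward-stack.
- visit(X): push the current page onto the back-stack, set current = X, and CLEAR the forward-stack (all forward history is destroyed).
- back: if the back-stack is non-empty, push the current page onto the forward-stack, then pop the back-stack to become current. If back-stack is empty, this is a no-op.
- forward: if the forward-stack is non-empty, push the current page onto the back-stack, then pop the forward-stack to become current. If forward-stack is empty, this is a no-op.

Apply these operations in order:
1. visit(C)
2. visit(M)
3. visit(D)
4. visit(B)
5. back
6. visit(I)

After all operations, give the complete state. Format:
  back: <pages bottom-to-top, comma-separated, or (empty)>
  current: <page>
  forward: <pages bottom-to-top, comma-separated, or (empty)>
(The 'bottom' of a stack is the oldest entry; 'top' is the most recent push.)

Answer: back: HOME,C,M,D
current: I
forward: (empty)

Derivation:
After 1 (visit(C)): cur=C back=1 fwd=0
After 2 (visit(M)): cur=M back=2 fwd=0
After 3 (visit(D)): cur=D back=3 fwd=0
After 4 (visit(B)): cur=B back=4 fwd=0
After 5 (back): cur=D back=3 fwd=1
After 6 (visit(I)): cur=I back=4 fwd=0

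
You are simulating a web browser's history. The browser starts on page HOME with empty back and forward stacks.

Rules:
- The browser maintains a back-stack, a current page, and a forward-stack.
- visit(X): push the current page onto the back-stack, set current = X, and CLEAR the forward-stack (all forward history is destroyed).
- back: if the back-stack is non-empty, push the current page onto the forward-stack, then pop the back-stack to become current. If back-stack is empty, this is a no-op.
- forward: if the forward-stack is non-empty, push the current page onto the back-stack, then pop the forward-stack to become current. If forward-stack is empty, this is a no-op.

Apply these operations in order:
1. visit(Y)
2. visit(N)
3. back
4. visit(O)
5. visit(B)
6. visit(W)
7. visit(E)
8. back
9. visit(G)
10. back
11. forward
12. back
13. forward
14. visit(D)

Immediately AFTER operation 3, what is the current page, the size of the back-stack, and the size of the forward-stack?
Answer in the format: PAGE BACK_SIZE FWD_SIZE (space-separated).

After 1 (visit(Y)): cur=Y back=1 fwd=0
After 2 (visit(N)): cur=N back=2 fwd=0
After 3 (back): cur=Y back=1 fwd=1

Y 1 1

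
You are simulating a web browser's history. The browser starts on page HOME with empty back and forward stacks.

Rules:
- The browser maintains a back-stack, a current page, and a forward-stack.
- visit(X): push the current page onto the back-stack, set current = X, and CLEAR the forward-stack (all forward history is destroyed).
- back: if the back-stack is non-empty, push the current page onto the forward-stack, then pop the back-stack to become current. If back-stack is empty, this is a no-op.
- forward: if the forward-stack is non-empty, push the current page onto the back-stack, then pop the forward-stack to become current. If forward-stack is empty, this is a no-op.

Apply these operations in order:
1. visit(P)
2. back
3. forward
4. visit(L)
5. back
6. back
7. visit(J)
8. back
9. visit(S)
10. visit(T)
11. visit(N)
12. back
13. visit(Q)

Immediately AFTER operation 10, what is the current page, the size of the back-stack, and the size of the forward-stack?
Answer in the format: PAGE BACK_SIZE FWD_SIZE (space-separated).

After 1 (visit(P)): cur=P back=1 fwd=0
After 2 (back): cur=HOME back=0 fwd=1
After 3 (forward): cur=P back=1 fwd=0
After 4 (visit(L)): cur=L back=2 fwd=0
After 5 (back): cur=P back=1 fwd=1
After 6 (back): cur=HOME back=0 fwd=2
After 7 (visit(J)): cur=J back=1 fwd=0
After 8 (back): cur=HOME back=0 fwd=1
After 9 (visit(S)): cur=S back=1 fwd=0
After 10 (visit(T)): cur=T back=2 fwd=0

T 2 0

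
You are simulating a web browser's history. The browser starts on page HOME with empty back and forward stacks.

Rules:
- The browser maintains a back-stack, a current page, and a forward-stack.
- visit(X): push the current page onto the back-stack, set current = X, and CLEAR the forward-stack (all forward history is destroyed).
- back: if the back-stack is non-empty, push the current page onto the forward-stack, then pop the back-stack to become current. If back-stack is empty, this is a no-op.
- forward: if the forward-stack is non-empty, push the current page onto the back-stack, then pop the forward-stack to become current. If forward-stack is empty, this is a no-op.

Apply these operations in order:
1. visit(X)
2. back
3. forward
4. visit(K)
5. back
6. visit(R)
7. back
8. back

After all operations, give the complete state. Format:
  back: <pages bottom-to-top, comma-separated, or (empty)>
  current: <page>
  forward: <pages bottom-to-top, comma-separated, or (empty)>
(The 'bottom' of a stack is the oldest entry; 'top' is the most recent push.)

Answer: back: (empty)
current: HOME
forward: R,X

Derivation:
After 1 (visit(X)): cur=X back=1 fwd=0
After 2 (back): cur=HOME back=0 fwd=1
After 3 (forward): cur=X back=1 fwd=0
After 4 (visit(K)): cur=K back=2 fwd=0
After 5 (back): cur=X back=1 fwd=1
After 6 (visit(R)): cur=R back=2 fwd=0
After 7 (back): cur=X back=1 fwd=1
After 8 (back): cur=HOME back=0 fwd=2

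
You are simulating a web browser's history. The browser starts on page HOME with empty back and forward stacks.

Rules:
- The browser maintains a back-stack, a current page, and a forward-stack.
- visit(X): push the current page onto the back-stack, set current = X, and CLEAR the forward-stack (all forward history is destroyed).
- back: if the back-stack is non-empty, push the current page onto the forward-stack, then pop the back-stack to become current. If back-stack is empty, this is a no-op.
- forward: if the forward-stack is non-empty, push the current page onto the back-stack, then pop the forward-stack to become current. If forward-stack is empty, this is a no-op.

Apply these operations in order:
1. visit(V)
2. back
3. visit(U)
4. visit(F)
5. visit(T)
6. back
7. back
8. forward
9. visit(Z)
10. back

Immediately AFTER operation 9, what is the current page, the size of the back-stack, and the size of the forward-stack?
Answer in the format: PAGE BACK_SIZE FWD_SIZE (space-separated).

After 1 (visit(V)): cur=V back=1 fwd=0
After 2 (back): cur=HOME back=0 fwd=1
After 3 (visit(U)): cur=U back=1 fwd=0
After 4 (visit(F)): cur=F back=2 fwd=0
After 5 (visit(T)): cur=T back=3 fwd=0
After 6 (back): cur=F back=2 fwd=1
After 7 (back): cur=U back=1 fwd=2
After 8 (forward): cur=F back=2 fwd=1
After 9 (visit(Z)): cur=Z back=3 fwd=0

Z 3 0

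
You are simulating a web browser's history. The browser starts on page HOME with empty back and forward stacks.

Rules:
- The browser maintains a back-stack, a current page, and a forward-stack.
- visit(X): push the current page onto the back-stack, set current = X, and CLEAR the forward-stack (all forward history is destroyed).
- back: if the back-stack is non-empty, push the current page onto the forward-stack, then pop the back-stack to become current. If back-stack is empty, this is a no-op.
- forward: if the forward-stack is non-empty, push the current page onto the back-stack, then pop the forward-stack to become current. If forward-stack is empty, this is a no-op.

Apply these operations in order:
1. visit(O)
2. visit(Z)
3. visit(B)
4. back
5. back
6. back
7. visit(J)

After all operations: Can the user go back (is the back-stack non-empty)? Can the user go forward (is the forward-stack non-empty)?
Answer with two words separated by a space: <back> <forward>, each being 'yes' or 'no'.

Answer: yes no

Derivation:
After 1 (visit(O)): cur=O back=1 fwd=0
After 2 (visit(Z)): cur=Z back=2 fwd=0
After 3 (visit(B)): cur=B back=3 fwd=0
After 4 (back): cur=Z back=2 fwd=1
After 5 (back): cur=O back=1 fwd=2
After 6 (back): cur=HOME back=0 fwd=3
After 7 (visit(J)): cur=J back=1 fwd=0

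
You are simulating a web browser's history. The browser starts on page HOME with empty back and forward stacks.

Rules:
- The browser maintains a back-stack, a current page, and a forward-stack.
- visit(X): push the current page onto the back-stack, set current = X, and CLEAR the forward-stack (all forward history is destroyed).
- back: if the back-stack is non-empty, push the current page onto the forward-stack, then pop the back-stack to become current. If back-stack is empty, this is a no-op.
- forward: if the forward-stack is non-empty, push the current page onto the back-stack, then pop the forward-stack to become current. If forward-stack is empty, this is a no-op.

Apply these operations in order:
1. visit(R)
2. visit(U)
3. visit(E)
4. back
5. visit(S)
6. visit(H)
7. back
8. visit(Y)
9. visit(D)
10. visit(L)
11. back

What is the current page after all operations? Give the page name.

Answer: D

Derivation:
After 1 (visit(R)): cur=R back=1 fwd=0
After 2 (visit(U)): cur=U back=2 fwd=0
After 3 (visit(E)): cur=E back=3 fwd=0
After 4 (back): cur=U back=2 fwd=1
After 5 (visit(S)): cur=S back=3 fwd=0
After 6 (visit(H)): cur=H back=4 fwd=0
After 7 (back): cur=S back=3 fwd=1
After 8 (visit(Y)): cur=Y back=4 fwd=0
After 9 (visit(D)): cur=D back=5 fwd=0
After 10 (visit(L)): cur=L back=6 fwd=0
After 11 (back): cur=D back=5 fwd=1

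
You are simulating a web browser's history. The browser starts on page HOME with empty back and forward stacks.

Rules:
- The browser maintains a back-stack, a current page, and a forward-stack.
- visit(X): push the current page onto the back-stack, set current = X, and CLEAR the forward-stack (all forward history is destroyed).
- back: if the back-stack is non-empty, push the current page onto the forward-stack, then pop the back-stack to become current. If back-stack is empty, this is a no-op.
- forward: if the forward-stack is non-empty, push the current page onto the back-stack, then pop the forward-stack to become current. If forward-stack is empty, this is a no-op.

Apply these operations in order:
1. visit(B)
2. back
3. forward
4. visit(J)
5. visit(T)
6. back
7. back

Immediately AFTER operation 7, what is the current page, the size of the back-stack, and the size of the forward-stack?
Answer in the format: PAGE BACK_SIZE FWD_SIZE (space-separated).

After 1 (visit(B)): cur=B back=1 fwd=0
After 2 (back): cur=HOME back=0 fwd=1
After 3 (forward): cur=B back=1 fwd=0
After 4 (visit(J)): cur=J back=2 fwd=0
After 5 (visit(T)): cur=T back=3 fwd=0
After 6 (back): cur=J back=2 fwd=1
After 7 (back): cur=B back=1 fwd=2

B 1 2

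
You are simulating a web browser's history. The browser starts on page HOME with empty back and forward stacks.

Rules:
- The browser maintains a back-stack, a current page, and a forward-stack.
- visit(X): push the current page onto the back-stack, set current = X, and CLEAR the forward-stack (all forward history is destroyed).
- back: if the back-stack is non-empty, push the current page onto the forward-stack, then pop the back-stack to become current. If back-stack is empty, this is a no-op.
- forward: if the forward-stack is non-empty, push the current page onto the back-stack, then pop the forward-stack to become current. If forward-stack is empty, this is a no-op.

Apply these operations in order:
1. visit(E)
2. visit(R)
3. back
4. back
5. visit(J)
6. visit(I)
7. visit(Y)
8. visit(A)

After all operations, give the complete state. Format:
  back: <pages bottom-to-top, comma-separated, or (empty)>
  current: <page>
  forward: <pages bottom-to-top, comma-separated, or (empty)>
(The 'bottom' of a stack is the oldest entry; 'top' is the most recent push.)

Answer: back: HOME,J,I,Y
current: A
forward: (empty)

Derivation:
After 1 (visit(E)): cur=E back=1 fwd=0
After 2 (visit(R)): cur=R back=2 fwd=0
After 3 (back): cur=E back=1 fwd=1
After 4 (back): cur=HOME back=0 fwd=2
After 5 (visit(J)): cur=J back=1 fwd=0
After 6 (visit(I)): cur=I back=2 fwd=0
After 7 (visit(Y)): cur=Y back=3 fwd=0
After 8 (visit(A)): cur=A back=4 fwd=0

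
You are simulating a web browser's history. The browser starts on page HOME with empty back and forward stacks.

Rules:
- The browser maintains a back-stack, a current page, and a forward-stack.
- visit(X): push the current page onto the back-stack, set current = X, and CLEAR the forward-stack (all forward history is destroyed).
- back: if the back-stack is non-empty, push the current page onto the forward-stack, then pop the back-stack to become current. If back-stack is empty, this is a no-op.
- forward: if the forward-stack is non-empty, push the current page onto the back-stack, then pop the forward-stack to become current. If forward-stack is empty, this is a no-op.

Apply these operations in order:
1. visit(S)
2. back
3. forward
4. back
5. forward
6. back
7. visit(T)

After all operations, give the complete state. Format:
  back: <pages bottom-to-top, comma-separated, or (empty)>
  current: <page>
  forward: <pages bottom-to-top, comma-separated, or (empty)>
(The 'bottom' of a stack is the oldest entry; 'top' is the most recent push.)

Answer: back: HOME
current: T
forward: (empty)

Derivation:
After 1 (visit(S)): cur=S back=1 fwd=0
After 2 (back): cur=HOME back=0 fwd=1
After 3 (forward): cur=S back=1 fwd=0
After 4 (back): cur=HOME back=0 fwd=1
After 5 (forward): cur=S back=1 fwd=0
After 6 (back): cur=HOME back=0 fwd=1
After 7 (visit(T)): cur=T back=1 fwd=0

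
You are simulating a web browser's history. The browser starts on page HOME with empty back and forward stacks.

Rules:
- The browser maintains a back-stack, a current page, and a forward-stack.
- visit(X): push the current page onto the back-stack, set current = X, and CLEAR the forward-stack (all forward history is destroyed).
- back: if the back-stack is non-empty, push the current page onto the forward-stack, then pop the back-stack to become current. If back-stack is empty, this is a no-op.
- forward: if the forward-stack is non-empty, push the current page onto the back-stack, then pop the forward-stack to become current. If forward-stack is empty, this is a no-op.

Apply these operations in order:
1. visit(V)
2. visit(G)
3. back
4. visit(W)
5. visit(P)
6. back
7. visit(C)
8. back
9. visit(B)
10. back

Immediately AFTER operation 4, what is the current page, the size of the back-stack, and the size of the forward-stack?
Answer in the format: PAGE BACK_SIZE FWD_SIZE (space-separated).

After 1 (visit(V)): cur=V back=1 fwd=0
After 2 (visit(G)): cur=G back=2 fwd=0
After 3 (back): cur=V back=1 fwd=1
After 4 (visit(W)): cur=W back=2 fwd=0

W 2 0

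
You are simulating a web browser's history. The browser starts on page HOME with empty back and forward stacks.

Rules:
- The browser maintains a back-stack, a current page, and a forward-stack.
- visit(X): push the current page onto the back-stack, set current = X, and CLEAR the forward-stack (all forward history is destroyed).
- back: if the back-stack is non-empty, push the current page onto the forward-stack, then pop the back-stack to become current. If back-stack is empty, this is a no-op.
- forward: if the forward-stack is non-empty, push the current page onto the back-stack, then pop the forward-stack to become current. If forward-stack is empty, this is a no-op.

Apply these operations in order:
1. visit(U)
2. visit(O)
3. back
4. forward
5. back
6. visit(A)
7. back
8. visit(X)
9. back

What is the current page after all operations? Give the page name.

After 1 (visit(U)): cur=U back=1 fwd=0
After 2 (visit(O)): cur=O back=2 fwd=0
After 3 (back): cur=U back=1 fwd=1
After 4 (forward): cur=O back=2 fwd=0
After 5 (back): cur=U back=1 fwd=1
After 6 (visit(A)): cur=A back=2 fwd=0
After 7 (back): cur=U back=1 fwd=1
After 8 (visit(X)): cur=X back=2 fwd=0
After 9 (back): cur=U back=1 fwd=1

Answer: U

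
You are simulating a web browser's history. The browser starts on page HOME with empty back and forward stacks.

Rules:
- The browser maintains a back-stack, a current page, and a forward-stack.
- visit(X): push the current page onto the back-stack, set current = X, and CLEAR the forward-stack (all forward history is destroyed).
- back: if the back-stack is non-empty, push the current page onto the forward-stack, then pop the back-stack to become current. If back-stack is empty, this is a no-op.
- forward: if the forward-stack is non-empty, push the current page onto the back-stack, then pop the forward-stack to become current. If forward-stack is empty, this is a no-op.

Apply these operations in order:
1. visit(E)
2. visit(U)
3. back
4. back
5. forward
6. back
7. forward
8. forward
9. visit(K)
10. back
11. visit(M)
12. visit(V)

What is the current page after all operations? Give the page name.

After 1 (visit(E)): cur=E back=1 fwd=0
After 2 (visit(U)): cur=U back=2 fwd=0
After 3 (back): cur=E back=1 fwd=1
After 4 (back): cur=HOME back=0 fwd=2
After 5 (forward): cur=E back=1 fwd=1
After 6 (back): cur=HOME back=0 fwd=2
After 7 (forward): cur=E back=1 fwd=1
After 8 (forward): cur=U back=2 fwd=0
After 9 (visit(K)): cur=K back=3 fwd=0
After 10 (back): cur=U back=2 fwd=1
After 11 (visit(M)): cur=M back=3 fwd=0
After 12 (visit(V)): cur=V back=4 fwd=0

Answer: V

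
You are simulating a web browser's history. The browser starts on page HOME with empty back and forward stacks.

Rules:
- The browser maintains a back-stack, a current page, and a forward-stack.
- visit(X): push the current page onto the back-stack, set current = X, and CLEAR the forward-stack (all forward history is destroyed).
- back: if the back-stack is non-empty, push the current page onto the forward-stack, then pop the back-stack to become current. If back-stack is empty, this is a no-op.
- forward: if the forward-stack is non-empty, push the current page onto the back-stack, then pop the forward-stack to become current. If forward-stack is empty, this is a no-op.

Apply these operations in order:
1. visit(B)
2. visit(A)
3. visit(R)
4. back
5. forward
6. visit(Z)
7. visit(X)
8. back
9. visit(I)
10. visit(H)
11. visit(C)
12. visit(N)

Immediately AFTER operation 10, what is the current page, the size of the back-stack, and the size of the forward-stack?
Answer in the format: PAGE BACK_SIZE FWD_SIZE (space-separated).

After 1 (visit(B)): cur=B back=1 fwd=0
After 2 (visit(A)): cur=A back=2 fwd=0
After 3 (visit(R)): cur=R back=3 fwd=0
After 4 (back): cur=A back=2 fwd=1
After 5 (forward): cur=R back=3 fwd=0
After 6 (visit(Z)): cur=Z back=4 fwd=0
After 7 (visit(X)): cur=X back=5 fwd=0
After 8 (back): cur=Z back=4 fwd=1
After 9 (visit(I)): cur=I back=5 fwd=0
After 10 (visit(H)): cur=H back=6 fwd=0

H 6 0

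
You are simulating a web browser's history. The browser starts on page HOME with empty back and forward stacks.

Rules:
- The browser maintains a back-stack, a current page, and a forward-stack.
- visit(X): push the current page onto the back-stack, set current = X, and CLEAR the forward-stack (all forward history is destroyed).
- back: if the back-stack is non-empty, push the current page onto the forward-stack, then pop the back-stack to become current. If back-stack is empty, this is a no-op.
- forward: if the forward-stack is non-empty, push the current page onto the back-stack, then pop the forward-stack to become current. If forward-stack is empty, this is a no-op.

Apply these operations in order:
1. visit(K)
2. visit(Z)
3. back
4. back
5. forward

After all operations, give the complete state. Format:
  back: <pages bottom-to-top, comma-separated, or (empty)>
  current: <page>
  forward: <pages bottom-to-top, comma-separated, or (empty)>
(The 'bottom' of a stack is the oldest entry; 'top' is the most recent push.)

After 1 (visit(K)): cur=K back=1 fwd=0
After 2 (visit(Z)): cur=Z back=2 fwd=0
After 3 (back): cur=K back=1 fwd=1
After 4 (back): cur=HOME back=0 fwd=2
After 5 (forward): cur=K back=1 fwd=1

Answer: back: HOME
current: K
forward: Z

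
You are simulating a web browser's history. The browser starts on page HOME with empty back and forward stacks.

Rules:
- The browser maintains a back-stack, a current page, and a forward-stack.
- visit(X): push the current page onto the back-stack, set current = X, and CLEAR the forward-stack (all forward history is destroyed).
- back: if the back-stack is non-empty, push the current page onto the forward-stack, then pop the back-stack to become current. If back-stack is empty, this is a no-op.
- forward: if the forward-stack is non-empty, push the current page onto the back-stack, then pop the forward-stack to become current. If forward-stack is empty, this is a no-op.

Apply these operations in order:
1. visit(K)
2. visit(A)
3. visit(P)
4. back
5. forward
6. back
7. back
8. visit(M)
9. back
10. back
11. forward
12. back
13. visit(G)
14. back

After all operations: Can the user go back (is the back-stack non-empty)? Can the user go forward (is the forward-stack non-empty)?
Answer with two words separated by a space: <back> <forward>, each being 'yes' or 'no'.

Answer: no yes

Derivation:
After 1 (visit(K)): cur=K back=1 fwd=0
After 2 (visit(A)): cur=A back=2 fwd=0
After 3 (visit(P)): cur=P back=3 fwd=0
After 4 (back): cur=A back=2 fwd=1
After 5 (forward): cur=P back=3 fwd=0
After 6 (back): cur=A back=2 fwd=1
After 7 (back): cur=K back=1 fwd=2
After 8 (visit(M)): cur=M back=2 fwd=0
After 9 (back): cur=K back=1 fwd=1
After 10 (back): cur=HOME back=0 fwd=2
After 11 (forward): cur=K back=1 fwd=1
After 12 (back): cur=HOME back=0 fwd=2
After 13 (visit(G)): cur=G back=1 fwd=0
After 14 (back): cur=HOME back=0 fwd=1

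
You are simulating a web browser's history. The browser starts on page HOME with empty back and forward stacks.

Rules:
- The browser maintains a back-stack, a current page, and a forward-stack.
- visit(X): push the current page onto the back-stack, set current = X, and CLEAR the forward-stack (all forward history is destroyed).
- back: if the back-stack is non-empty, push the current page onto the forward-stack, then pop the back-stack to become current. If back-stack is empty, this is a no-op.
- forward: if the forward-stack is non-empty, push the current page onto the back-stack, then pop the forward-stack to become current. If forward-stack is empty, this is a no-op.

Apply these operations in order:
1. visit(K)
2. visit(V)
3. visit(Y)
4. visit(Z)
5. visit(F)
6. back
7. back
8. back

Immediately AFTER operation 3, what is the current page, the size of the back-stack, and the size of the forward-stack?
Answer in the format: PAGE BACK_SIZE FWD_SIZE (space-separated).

After 1 (visit(K)): cur=K back=1 fwd=0
After 2 (visit(V)): cur=V back=2 fwd=0
After 3 (visit(Y)): cur=Y back=3 fwd=0

Y 3 0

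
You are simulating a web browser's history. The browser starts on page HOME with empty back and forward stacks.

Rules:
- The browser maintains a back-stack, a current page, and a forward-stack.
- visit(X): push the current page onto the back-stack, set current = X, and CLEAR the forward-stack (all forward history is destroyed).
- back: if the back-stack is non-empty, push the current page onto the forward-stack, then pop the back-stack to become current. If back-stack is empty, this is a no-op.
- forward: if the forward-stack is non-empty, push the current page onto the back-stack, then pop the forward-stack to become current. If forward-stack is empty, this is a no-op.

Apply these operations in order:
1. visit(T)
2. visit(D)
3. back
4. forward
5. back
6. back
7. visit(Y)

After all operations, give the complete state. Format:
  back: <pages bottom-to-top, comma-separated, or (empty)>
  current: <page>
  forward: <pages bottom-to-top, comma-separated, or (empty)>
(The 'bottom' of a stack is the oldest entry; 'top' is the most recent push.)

Answer: back: HOME
current: Y
forward: (empty)

Derivation:
After 1 (visit(T)): cur=T back=1 fwd=0
After 2 (visit(D)): cur=D back=2 fwd=0
After 3 (back): cur=T back=1 fwd=1
After 4 (forward): cur=D back=2 fwd=0
After 5 (back): cur=T back=1 fwd=1
After 6 (back): cur=HOME back=0 fwd=2
After 7 (visit(Y)): cur=Y back=1 fwd=0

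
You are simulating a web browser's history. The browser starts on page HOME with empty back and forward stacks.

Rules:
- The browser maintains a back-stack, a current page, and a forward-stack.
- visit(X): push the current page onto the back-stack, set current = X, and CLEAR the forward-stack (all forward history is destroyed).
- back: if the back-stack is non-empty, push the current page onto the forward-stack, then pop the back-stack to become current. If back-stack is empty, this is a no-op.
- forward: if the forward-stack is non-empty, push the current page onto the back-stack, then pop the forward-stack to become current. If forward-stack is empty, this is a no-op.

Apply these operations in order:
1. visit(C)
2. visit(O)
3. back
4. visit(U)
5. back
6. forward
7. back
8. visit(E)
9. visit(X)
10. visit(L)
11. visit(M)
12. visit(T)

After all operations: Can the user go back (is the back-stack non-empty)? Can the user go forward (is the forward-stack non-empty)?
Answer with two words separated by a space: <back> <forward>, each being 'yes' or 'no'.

After 1 (visit(C)): cur=C back=1 fwd=0
After 2 (visit(O)): cur=O back=2 fwd=0
After 3 (back): cur=C back=1 fwd=1
After 4 (visit(U)): cur=U back=2 fwd=0
After 5 (back): cur=C back=1 fwd=1
After 6 (forward): cur=U back=2 fwd=0
After 7 (back): cur=C back=1 fwd=1
After 8 (visit(E)): cur=E back=2 fwd=0
After 9 (visit(X)): cur=X back=3 fwd=0
After 10 (visit(L)): cur=L back=4 fwd=0
After 11 (visit(M)): cur=M back=5 fwd=0
After 12 (visit(T)): cur=T back=6 fwd=0

Answer: yes no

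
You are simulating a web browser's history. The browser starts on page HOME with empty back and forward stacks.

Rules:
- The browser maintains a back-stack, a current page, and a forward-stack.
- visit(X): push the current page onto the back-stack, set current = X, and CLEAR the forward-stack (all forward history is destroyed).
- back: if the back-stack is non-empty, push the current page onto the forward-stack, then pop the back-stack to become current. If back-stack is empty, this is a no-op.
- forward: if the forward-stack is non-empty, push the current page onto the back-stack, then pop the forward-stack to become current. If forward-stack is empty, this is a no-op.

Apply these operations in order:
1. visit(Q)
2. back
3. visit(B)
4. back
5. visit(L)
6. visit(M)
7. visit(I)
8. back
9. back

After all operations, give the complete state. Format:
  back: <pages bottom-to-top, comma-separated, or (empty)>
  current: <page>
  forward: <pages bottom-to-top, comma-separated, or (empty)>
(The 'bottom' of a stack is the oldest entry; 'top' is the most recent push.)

Answer: back: HOME
current: L
forward: I,M

Derivation:
After 1 (visit(Q)): cur=Q back=1 fwd=0
After 2 (back): cur=HOME back=0 fwd=1
After 3 (visit(B)): cur=B back=1 fwd=0
After 4 (back): cur=HOME back=0 fwd=1
After 5 (visit(L)): cur=L back=1 fwd=0
After 6 (visit(M)): cur=M back=2 fwd=0
After 7 (visit(I)): cur=I back=3 fwd=0
After 8 (back): cur=M back=2 fwd=1
After 9 (back): cur=L back=1 fwd=2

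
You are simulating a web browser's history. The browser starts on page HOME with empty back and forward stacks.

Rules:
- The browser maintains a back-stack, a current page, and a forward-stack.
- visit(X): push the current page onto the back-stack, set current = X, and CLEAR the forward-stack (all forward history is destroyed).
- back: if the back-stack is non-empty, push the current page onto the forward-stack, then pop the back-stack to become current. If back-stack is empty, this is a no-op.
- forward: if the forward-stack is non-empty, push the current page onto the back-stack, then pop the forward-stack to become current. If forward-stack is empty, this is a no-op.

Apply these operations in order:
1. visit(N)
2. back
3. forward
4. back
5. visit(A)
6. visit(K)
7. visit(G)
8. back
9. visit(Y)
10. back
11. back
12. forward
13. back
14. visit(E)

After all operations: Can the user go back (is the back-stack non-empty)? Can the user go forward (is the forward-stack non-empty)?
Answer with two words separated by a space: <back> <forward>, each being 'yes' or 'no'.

Answer: yes no

Derivation:
After 1 (visit(N)): cur=N back=1 fwd=0
After 2 (back): cur=HOME back=0 fwd=1
After 3 (forward): cur=N back=1 fwd=0
After 4 (back): cur=HOME back=0 fwd=1
After 5 (visit(A)): cur=A back=1 fwd=0
After 6 (visit(K)): cur=K back=2 fwd=0
After 7 (visit(G)): cur=G back=3 fwd=0
After 8 (back): cur=K back=2 fwd=1
After 9 (visit(Y)): cur=Y back=3 fwd=0
After 10 (back): cur=K back=2 fwd=1
After 11 (back): cur=A back=1 fwd=2
After 12 (forward): cur=K back=2 fwd=1
After 13 (back): cur=A back=1 fwd=2
After 14 (visit(E)): cur=E back=2 fwd=0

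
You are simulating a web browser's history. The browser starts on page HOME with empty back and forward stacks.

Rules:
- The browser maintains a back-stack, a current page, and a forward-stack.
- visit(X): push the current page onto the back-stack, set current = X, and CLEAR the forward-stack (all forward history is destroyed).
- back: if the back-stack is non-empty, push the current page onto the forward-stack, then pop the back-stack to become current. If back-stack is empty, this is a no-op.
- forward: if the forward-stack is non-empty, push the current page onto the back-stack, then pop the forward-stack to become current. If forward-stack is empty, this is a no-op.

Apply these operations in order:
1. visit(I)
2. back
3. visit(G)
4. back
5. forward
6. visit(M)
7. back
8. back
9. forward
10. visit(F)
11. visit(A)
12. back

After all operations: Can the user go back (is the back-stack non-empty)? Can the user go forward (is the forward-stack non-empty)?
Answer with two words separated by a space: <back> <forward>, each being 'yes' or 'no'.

Answer: yes yes

Derivation:
After 1 (visit(I)): cur=I back=1 fwd=0
After 2 (back): cur=HOME back=0 fwd=1
After 3 (visit(G)): cur=G back=1 fwd=0
After 4 (back): cur=HOME back=0 fwd=1
After 5 (forward): cur=G back=1 fwd=0
After 6 (visit(M)): cur=M back=2 fwd=0
After 7 (back): cur=G back=1 fwd=1
After 8 (back): cur=HOME back=0 fwd=2
After 9 (forward): cur=G back=1 fwd=1
After 10 (visit(F)): cur=F back=2 fwd=0
After 11 (visit(A)): cur=A back=3 fwd=0
After 12 (back): cur=F back=2 fwd=1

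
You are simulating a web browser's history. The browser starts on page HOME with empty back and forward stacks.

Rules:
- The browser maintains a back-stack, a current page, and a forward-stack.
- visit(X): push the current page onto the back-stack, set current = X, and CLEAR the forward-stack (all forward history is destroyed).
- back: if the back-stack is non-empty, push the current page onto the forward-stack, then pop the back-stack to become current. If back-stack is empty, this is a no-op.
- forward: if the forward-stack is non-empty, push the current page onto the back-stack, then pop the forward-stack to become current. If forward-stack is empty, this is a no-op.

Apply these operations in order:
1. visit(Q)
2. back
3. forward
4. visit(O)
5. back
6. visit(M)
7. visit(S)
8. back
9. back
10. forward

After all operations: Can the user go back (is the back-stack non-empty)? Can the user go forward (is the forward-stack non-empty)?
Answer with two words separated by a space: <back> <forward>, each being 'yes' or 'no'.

Answer: yes yes

Derivation:
After 1 (visit(Q)): cur=Q back=1 fwd=0
After 2 (back): cur=HOME back=0 fwd=1
After 3 (forward): cur=Q back=1 fwd=0
After 4 (visit(O)): cur=O back=2 fwd=0
After 5 (back): cur=Q back=1 fwd=1
After 6 (visit(M)): cur=M back=2 fwd=0
After 7 (visit(S)): cur=S back=3 fwd=0
After 8 (back): cur=M back=2 fwd=1
After 9 (back): cur=Q back=1 fwd=2
After 10 (forward): cur=M back=2 fwd=1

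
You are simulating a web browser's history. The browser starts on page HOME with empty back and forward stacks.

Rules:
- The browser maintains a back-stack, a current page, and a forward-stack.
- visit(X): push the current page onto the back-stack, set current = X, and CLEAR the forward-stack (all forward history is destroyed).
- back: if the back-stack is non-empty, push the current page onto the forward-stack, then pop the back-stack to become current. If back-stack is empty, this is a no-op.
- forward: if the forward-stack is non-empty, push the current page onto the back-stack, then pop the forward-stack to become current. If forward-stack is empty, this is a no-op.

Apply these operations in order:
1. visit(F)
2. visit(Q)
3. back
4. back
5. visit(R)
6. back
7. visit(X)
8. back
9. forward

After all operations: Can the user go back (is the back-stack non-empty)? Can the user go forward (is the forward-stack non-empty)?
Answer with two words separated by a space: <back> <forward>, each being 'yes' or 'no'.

After 1 (visit(F)): cur=F back=1 fwd=0
After 2 (visit(Q)): cur=Q back=2 fwd=0
After 3 (back): cur=F back=1 fwd=1
After 4 (back): cur=HOME back=0 fwd=2
After 5 (visit(R)): cur=R back=1 fwd=0
After 6 (back): cur=HOME back=0 fwd=1
After 7 (visit(X)): cur=X back=1 fwd=0
After 8 (back): cur=HOME back=0 fwd=1
After 9 (forward): cur=X back=1 fwd=0

Answer: yes no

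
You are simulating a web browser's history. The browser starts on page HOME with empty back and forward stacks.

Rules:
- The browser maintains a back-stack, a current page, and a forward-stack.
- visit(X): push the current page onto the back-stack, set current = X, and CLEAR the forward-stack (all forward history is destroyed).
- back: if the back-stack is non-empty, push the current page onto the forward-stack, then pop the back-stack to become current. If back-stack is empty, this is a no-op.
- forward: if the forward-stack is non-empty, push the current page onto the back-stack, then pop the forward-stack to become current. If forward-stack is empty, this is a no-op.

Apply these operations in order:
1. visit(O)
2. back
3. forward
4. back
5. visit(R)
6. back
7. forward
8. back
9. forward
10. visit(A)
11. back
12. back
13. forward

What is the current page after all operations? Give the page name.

Answer: R

Derivation:
After 1 (visit(O)): cur=O back=1 fwd=0
After 2 (back): cur=HOME back=0 fwd=1
After 3 (forward): cur=O back=1 fwd=0
After 4 (back): cur=HOME back=0 fwd=1
After 5 (visit(R)): cur=R back=1 fwd=0
After 6 (back): cur=HOME back=0 fwd=1
After 7 (forward): cur=R back=1 fwd=0
After 8 (back): cur=HOME back=0 fwd=1
After 9 (forward): cur=R back=1 fwd=0
After 10 (visit(A)): cur=A back=2 fwd=0
After 11 (back): cur=R back=1 fwd=1
After 12 (back): cur=HOME back=0 fwd=2
After 13 (forward): cur=R back=1 fwd=1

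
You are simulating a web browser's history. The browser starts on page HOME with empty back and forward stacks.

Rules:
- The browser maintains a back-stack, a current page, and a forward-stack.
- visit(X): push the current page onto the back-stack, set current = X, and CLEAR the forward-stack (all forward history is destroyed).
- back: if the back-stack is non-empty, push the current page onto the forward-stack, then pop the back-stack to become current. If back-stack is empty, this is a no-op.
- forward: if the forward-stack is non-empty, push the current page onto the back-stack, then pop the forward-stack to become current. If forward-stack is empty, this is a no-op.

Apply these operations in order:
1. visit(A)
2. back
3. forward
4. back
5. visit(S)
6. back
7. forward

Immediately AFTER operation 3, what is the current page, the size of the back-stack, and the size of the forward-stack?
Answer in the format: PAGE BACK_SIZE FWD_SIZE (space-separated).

After 1 (visit(A)): cur=A back=1 fwd=0
After 2 (back): cur=HOME back=0 fwd=1
After 3 (forward): cur=A back=1 fwd=0

A 1 0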